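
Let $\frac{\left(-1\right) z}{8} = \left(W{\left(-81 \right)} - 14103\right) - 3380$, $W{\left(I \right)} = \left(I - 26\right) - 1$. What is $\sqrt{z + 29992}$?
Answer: $4 \sqrt{10670} \approx 413.18$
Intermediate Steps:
$W{\left(I \right)} = -27 + I$ ($W{\left(I \right)} = \left(-26 + I\right) - 1 = -27 + I$)
$z = 140728$ ($z = - 8 \left(\left(\left(-27 - 81\right) - 14103\right) - 3380\right) = - 8 \left(\left(-108 - 14103\right) - 3380\right) = - 8 \left(-14211 - 3380\right) = \left(-8\right) \left(-17591\right) = 140728$)
$\sqrt{z + 29992} = \sqrt{140728 + 29992} = \sqrt{170720} = 4 \sqrt{10670}$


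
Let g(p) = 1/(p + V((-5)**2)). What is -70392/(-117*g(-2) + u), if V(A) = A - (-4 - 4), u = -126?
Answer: 727384/1341 ≈ 542.42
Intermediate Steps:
V(A) = 8 + A (V(A) = A - 1*(-8) = A + 8 = 8 + A)
g(p) = 1/(33 + p) (g(p) = 1/(p + (8 + (-5)**2)) = 1/(p + (8 + 25)) = 1/(p + 33) = 1/(33 + p))
-70392/(-117*g(-2) + u) = -70392/(-117/(33 - 2) - 126) = -70392/(-117/31 - 126) = -70392/(-4023/31) = -70392*(-31/4023) = 727384/1341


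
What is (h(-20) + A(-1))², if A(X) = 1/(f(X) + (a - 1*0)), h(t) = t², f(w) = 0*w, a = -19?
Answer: 57744801/361 ≈ 1.5996e+5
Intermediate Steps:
f(w) = 0
A(X) = -1/19 (A(X) = 1/(0 + (-19 - 1*0)) = 1/(0 + (-19 + 0)) = 1/(0 - 19) = 1/(-19) = -1/19)
(h(-20) + A(-1))² = ((-20)² - 1/19)² = (400 - 1/19)² = (7599/19)² = 57744801/361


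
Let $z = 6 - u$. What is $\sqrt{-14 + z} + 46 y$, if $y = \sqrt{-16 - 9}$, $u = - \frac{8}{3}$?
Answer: $i \left(230 + \frac{4 \sqrt{3}}{3}\right) \approx 232.31 i$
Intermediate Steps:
$u = - \frac{8}{3}$ ($u = \left(-8\right) \frac{1}{3} = - \frac{8}{3} \approx -2.6667$)
$z = \frac{26}{3}$ ($z = 6 - - \frac{8}{3} = 6 + \frac{8}{3} = \frac{26}{3} \approx 8.6667$)
$y = 5 i$ ($y = \sqrt{-25} = 5 i \approx 5.0 i$)
$\sqrt{-14 + z} + 46 y = \sqrt{-14 + \frac{26}{3}} + 46 \cdot 5 i = \sqrt{- \frac{16}{3}} + 230 i = \frac{4 i \sqrt{3}}{3} + 230 i = 230 i + \frac{4 i \sqrt{3}}{3}$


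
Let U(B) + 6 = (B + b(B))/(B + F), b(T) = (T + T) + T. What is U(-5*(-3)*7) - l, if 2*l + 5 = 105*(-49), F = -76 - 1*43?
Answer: 2539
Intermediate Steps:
b(T) = 3*T (b(T) = 2*T + T = 3*T)
F = -119 (F = -76 - 43 = -119)
l = -2575 (l = -5/2 + (105*(-49))/2 = -5/2 + (1/2)*(-5145) = -5/2 - 5145/2 = -2575)
U(B) = -6 + 4*B/(-119 + B) (U(B) = -6 + (B + 3*B)/(B - 119) = -6 + (4*B)/(-119 + B) = -6 + 4*B/(-119 + B))
U(-5*(-3)*7) - l = 2*(357 - (-5*(-3))*7)/(-119 - 5*(-3)*7) - 1*(-2575) = 2*(357 - 15*7)/(-119 + 15*7) + 2575 = 2*(357 - 1*105)/(-119 + 105) + 2575 = 2*(357 - 105)/(-14) + 2575 = 2*(-1/14)*252 + 2575 = -36 + 2575 = 2539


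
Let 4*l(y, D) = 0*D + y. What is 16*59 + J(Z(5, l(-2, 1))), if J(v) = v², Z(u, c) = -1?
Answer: 945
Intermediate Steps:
l(y, D) = y/4 (l(y, D) = (0*D + y)/4 = (0 + y)/4 = y/4)
16*59 + J(Z(5, l(-2, 1))) = 16*59 + (-1)² = 944 + 1 = 945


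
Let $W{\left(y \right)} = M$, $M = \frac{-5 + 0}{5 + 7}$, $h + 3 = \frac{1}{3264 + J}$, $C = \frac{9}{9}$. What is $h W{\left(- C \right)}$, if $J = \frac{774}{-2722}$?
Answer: $\frac{33310975}{26651502} \approx 1.2499$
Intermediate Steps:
$J = - \frac{387}{1361}$ ($J = 774 \left(- \frac{1}{2722}\right) = - \frac{387}{1361} \approx -0.28435$)
$C = 1$ ($C = 9 \cdot \frac{1}{9} = 1$)
$h = - \frac{13324390}{4441917}$ ($h = -3 + \frac{1}{3264 - \frac{387}{1361}} = -3 + \frac{1}{\frac{4441917}{1361}} = -3 + \frac{1361}{4441917} = - \frac{13324390}{4441917} \approx -2.9997$)
$M = - \frac{5}{12} \approx -0.41667$
$W{\left(y \right)} = - \frac{5}{12}$
$h W{\left(- C \right)} = \left(- \frac{13324390}{4441917}\right) \left(- \frac{5}{12}\right) = \frac{33310975}{26651502}$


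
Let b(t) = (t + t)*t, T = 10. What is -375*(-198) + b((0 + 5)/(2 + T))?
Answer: 5346025/72 ≈ 74250.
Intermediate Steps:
b(t) = 2*t² (b(t) = (2*t)*t = 2*t²)
-375*(-198) + b((0 + 5)/(2 + T)) = -375*(-198) + 2*((0 + 5)/(2 + 10))² = 74250 + 2*(5/12)² = 74250 + 2*(25/144) = 74250 + 25/72 = 5346025/72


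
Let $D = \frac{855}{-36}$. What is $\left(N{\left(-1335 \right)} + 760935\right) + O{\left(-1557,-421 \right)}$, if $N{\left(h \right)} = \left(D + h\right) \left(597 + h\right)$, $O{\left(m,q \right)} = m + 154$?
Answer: $\frac{3524579}{2} \approx 1.7623 \cdot 10^{6}$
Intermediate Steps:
$O{\left(m,q \right)} = 154 + m$
$D = - \frac{95}{4}$ ($D = 855 \left(- \frac{1}{36}\right) = - \frac{95}{4} \approx -23.75$)
$N{\left(h \right)} = \left(597 + h\right) \left(- \frac{95}{4} + h\right)$ ($N{\left(h \right)} = \left(- \frac{95}{4} + h\right) \left(597 + h\right) = \left(597 + h\right) \left(- \frac{95}{4} + h\right)$)
$\left(N{\left(-1335 \right)} + 760935\right) + O{\left(-1557,-421 \right)} = \left(\left(- \frac{56715}{4} + \left(-1335\right)^{2} + \frac{2293}{4} \left(-1335\right)\right) + 760935\right) + \left(154 - 1557\right) = \left(\left(- \frac{56715}{4} + 1782225 - \frac{3061155}{4}\right) + 760935\right) - 1403 = \left(\frac{2005515}{2} + 760935\right) - 1403 = \frac{3527385}{2} - 1403 = \frac{3524579}{2}$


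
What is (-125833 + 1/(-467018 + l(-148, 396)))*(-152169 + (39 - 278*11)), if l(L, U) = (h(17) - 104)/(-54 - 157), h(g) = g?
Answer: 1924280498136515112/98540711 ≈ 1.9528e+10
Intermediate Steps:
l(L, U) = 87/211 (l(L, U) = (17 - 104)/(-54 - 157) = -87/(-211) = -87*(-1/211) = 87/211)
(-125833 + 1/(-467018 + l(-148, 396)))*(-152169 + (39 - 278*11)) = (-125833 + 1/(-467018 + 87/211))*(-152169 + (39 - 278*11)) = (-125833 + 1/(-98540711/211))*(-152169 + (39 - 3058)) = (-125833 - 211/98540711)*(-152169 - 3019) = -12399673287474/98540711*(-155188) = 1924280498136515112/98540711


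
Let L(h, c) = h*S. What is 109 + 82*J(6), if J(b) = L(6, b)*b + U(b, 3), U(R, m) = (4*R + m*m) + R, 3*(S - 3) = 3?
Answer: 15115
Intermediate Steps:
S = 4 (S = 3 + (⅓)*3 = 3 + 1 = 4)
U(R, m) = m² + 5*R (U(R, m) = (4*R + m²) + R = (m² + 4*R) + R = m² + 5*R)
L(h, c) = 4*h (L(h, c) = h*4 = 4*h)
J(b) = 9 + 29*b (J(b) = (4*6)*b + (3² + 5*b) = 24*b + (9 + 5*b) = 9 + 29*b)
109 + 82*J(6) = 109 + 82*(9 + 29*6) = 109 + 82*(9 + 174) = 109 + 82*183 = 109 + 15006 = 15115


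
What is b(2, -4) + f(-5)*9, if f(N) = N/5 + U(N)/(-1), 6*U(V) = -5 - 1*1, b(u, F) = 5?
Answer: 5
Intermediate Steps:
U(V) = -1 (U(V) = (-5 - 1*1)/6 = (-5 - 1)/6 = (⅙)*(-6) = -1)
f(N) = 1 + N/5 (f(N) = N/5 - 1/(-1) = N*(⅕) - 1*(-1) = N/5 + 1 = 1 + N/5)
b(2, -4) + f(-5)*9 = 5 + (1 + (⅕)*(-5))*9 = 5 + (1 - 1)*9 = 5 + 0*9 = 5 + 0 = 5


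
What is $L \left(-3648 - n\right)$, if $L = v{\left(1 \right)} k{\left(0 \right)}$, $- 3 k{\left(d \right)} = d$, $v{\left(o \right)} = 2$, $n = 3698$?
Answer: $0$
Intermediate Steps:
$k{\left(d \right)} = - \frac{d}{3}$
$L = 0$ ($L = 2 \left(\left(- \frac{1}{3}\right) 0\right) = 2 \cdot 0 = 0$)
$L \left(-3648 - n\right) = 0 \left(-3648 - 3698\right) = 0 \left(-7346\right) = 0$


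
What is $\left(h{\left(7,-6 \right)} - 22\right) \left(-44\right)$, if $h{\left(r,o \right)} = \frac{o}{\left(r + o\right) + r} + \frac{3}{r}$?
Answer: $\frac{6875}{7} \approx 982.14$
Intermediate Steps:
$h{\left(r,o \right)} = \frac{3}{r} + \frac{o}{o + 2 r}$ ($h{\left(r,o \right)} = \frac{o}{\left(o + r\right) + r} + \frac{3}{r} = \frac{o}{o + 2 r} + \frac{3}{r} = \frac{3}{r} + \frac{o}{o + 2 r}$)
$\left(h{\left(7,-6 \right)} - 22\right) \left(-44\right) = \left(\frac{3 \left(-6\right) + 6 \cdot 7 - 42}{7 \left(-6 + 2 \cdot 7\right)} - 22\right) \left(-44\right) = \left(\frac{-18 + 42 - 42}{7 \left(-6 + 14\right)} - 22\right) \left(-44\right) = \left(\frac{1}{7} \cdot \frac{1}{8} \left(-18\right) - 22\right) \left(-44\right) = \left(- \frac{9}{28} - 22\right) \left(-44\right) = \left(- \frac{625}{28}\right) \left(-44\right) = \frac{6875}{7}$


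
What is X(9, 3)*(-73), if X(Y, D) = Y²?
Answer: -5913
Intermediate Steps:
X(9, 3)*(-73) = 9²*(-73) = 81*(-73) = -5913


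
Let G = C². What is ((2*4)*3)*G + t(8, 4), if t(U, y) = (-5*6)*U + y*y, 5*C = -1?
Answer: -5576/25 ≈ -223.04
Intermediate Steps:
C = -⅕ (C = (⅕)*(-1) = -⅕ ≈ -0.20000)
t(U, y) = y² - 30*U (t(U, y) = -30*U + y² = y² - 30*U)
G = 1/25 (G = (-⅕)² = 1/25 ≈ 0.040000)
((2*4)*3)*G + t(8, 4) = ((2*4)*3)*(1/25) + (4² - 30*8) = (8*3)*(1/25) + (16 - 240) = 24*(1/25) - 224 = 24/25 - 224 = -5576/25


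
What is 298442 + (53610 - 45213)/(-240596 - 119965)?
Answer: 35868845855/120187 ≈ 2.9844e+5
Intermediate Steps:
298442 + (53610 - 45213)/(-240596 - 119965) = 298442 + 8397/(-360561) = 298442 + 8397*(-1/360561) = 298442 - 2799/120187 = 35868845855/120187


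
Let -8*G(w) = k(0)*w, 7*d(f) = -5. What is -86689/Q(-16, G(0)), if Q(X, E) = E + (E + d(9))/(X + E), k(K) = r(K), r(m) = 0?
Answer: -9709168/5 ≈ -1.9418e+6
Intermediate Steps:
k(K) = 0
d(f) = -5/7 (d(f) = (⅐)*(-5) = -5/7)
G(w) = 0 (G(w) = -0*w = -⅛*0 = 0)
Q(X, E) = E + (-5/7 + E)/(E + X) (Q(X, E) = E + (E - 5/7)/(X + E) = E + (-5/7 + E)/(E + X))
-86689/Q(-16, G(0)) = -86689*(0 - 16)/(-5/7 + 0 + 0² + 0*(-16)) = -86689*(-16/(-5/7 + 0 + 0 + 0)) = -86689/((-1/16*(-5/7))) = -86689/5/112 = -86689*112/5 = -9709168/5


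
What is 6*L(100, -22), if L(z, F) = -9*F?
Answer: 1188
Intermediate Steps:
6*L(100, -22) = 6*(-9*(-22)) = 6*198 = 1188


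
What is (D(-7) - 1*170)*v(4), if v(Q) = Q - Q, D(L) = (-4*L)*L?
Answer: 0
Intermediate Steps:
D(L) = -4*L²
v(Q) = 0
(D(-7) - 1*170)*v(4) = (-4*(-7)² - 1*170)*0 = (-4*49 - 170)*0 = (-196 - 170)*0 = -366*0 = 0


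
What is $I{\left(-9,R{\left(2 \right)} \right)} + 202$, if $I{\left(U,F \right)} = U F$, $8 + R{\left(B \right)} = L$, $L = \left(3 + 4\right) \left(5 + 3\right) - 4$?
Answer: $-194$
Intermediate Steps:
$L = 52$ ($L = 7 \cdot 8 - 4 = 56 - 4 = 52$)
$R{\left(B \right)} = 44$ ($R{\left(B \right)} = -8 + 52 = 44$)
$I{\left(U,F \right)} = F U$
$I{\left(-9,R{\left(2 \right)} \right)} + 202 = 44 \left(-9\right) + 202 = -396 + 202 = -194$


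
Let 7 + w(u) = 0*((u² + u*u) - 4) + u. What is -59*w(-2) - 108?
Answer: 423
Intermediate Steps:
w(u) = -7 + u (w(u) = -7 + (0*((u² + u*u) - 4) + u) = -7 + (0*((u² + u²) - 4) + u) = -7 + (0*(2*u² - 4) + u) = -7 + (0*(-4 + 2*u²) + u) = -7 + (0 + u) = -7 + u)
-59*w(-2) - 108 = -59*(-7 - 2) - 108 = -59*(-9) - 108 = 531 - 108 = 423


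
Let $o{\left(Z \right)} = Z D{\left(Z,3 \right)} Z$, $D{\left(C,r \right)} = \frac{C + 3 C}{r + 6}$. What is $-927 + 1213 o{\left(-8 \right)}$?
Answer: $- \frac{2492567}{9} \approx -2.7695 \cdot 10^{5}$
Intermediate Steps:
$D{\left(C,r \right)} = \frac{4 C}{6 + r}$
$o{\left(Z \right)} = \frac{4 Z^{3}}{9}$ ($o{\left(Z \right)} = Z \frac{4 Z}{6 + 3} Z = Z \frac{4 Z}{9} Z = \frac{4 Z^{2}}{9} Z = \frac{4 Z^{3}}{9}$)
$-927 + 1213 o{\left(-8 \right)} = -927 + 1213 \frac{4 \left(-8\right)^{3}}{9} = -927 + 1213 \cdot \frac{4}{9} \left(-512\right) = -927 + 1213 \left(- \frac{2048}{9}\right) = -927 - \frac{2484224}{9} = - \frac{2492567}{9}$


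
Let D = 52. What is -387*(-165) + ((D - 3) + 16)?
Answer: 63920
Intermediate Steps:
-387*(-165) + ((D - 3) + 16) = -387*(-165) + ((52 - 3) + 16) = 63855 + (49 + 16) = 63855 + 65 = 63920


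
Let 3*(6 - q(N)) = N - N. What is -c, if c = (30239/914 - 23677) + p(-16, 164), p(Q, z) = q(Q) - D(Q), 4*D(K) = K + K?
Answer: 21597743/914 ≈ 23630.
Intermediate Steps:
D(K) = K/2 (D(K) = (K + K)/4 = (2*K)/4 = K/2)
q(N) = 6 (q(N) = 6 - (N - N)/3 = 6 - ⅓*0 = 6 + 0 = 6)
p(Q, z) = 6 - Q/2
c = -21597743/914 (c = (30239/914 - 23677) + (6 - ½*(-16)) = (30239*(1/914) - 23677) + (6 + 8) = (30239/914 - 23677) + 14 = -21610539/914 + 14 = -21597743/914 ≈ -23630.)
-c = -1*(-21597743/914) = 21597743/914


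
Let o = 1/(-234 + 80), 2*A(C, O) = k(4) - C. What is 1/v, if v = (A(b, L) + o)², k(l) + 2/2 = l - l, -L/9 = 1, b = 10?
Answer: 5929/179776 ≈ 0.032980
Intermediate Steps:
L = -9 (L = -9*1 = -9)
k(l) = -1 (k(l) = -1 + (l - l) = -1 + 0 = -1)
A(C, O) = -½ - C/2 (A(C, O) = (-1 - C)/2 = -½ - C/2)
o = -1/154 (o = 1/(-154) = -1/154 ≈ -0.0064935)
v = 179776/5929 (v = ((-½ - ½*10) - 1/154)² = ((-½ - 5) - 1/154)² = (-11/2 - 1/154)² = (-424/77)² = 179776/5929 ≈ 30.321)
1/v = 1/(179776/5929) = 5929/179776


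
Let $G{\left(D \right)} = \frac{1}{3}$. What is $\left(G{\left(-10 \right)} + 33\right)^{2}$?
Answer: $\frac{10000}{9} \approx 1111.1$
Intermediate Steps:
$G{\left(D \right)} = \frac{1}{3}$
$\left(G{\left(-10 \right)} + 33\right)^{2} = \left(\frac{1}{3} + 33\right)^{2} = \left(\frac{100}{3}\right)^{2} = \frac{10000}{9}$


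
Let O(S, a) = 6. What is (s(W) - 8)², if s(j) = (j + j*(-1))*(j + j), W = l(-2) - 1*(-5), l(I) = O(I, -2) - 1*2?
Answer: 64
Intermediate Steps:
l(I) = 4 (l(I) = 6 - 1*2 = 6 - 2 = 4)
W = 9 (W = 4 - 1*(-5) = 4 + 5 = 9)
s(j) = 0 (s(j) = (j - j)*(2*j) = 0*(2*j) = 0)
(s(W) - 8)² = (0 - 8)² = (-8)² = 64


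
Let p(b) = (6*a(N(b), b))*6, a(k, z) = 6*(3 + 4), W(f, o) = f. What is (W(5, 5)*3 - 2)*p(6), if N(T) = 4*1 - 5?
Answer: 19656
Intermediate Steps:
N(T) = -1 (N(T) = 4 - 5 = -1)
a(k, z) = 42 (a(k, z) = 6*7 = 42)
p(b) = 1512 (p(b) = (6*42)*6 = 252*6 = 1512)
(W(5, 5)*3 - 2)*p(6) = (5*3 - 2)*1512 = (15 - 2)*1512 = 13*1512 = 19656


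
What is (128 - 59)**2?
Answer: 4761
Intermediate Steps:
(128 - 59)**2 = 69**2 = 4761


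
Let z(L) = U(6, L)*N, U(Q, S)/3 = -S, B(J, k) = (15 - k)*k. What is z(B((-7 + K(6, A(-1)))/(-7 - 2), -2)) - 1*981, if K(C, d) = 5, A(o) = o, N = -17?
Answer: -2715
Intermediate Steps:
B(J, k) = k*(15 - k)
U(Q, S) = -3*S (U(Q, S) = 3*(-S) = -3*S)
z(L) = 51*L (z(L) = -3*L*(-17) = 51*L)
z(B((-7 + K(6, A(-1)))/(-7 - 2), -2)) - 1*981 = 51*(-2*(15 - 1*(-2))) - 1*981 = 51*(-2*(15 + 2)) - 981 = 51*(-2*17) - 981 = 51*(-34) - 981 = -1734 - 981 = -2715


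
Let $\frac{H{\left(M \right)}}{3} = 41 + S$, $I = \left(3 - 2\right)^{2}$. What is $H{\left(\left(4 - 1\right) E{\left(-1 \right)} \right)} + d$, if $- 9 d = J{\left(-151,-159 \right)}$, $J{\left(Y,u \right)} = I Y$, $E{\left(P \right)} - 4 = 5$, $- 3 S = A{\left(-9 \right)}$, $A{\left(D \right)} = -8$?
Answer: $\frac{1330}{9} \approx 147.78$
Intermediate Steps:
$I = 1$ ($I = 1^{2} = 1$)
$S = \frac{8}{3}$ ($S = \left(- \frac{1}{3}\right) \left(-8\right) = \frac{8}{3} \approx 2.6667$)
$E{\left(P \right)} = 9$ ($E{\left(P \right)} = 4 + 5 = 9$)
$J{\left(Y,u \right)} = Y$ ($J{\left(Y,u \right)} = 1 Y = Y$)
$H{\left(M \right)} = 131$ ($H{\left(M \right)} = 3 \left(41 + \frac{8}{3}\right) = 3 \cdot \frac{131}{3} = 131$)
$d = \frac{151}{9}$ ($d = \left(- \frac{1}{9}\right) \left(-151\right) = \frac{151}{9} \approx 16.778$)
$H{\left(\left(4 - 1\right) E{\left(-1 \right)} \right)} + d = 131 + \frac{151}{9} = \frac{1330}{9}$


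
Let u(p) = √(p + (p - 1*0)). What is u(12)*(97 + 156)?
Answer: 506*√6 ≈ 1239.4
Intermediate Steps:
u(p) = √2*√p (u(p) = √(p + (p + 0)) = √(p + p) = √(2*p) = √2*√p)
u(12)*(97 + 156) = (√2*√12)*(97 + 156) = (√2*(2*√3))*253 = (2*√6)*253 = 506*√6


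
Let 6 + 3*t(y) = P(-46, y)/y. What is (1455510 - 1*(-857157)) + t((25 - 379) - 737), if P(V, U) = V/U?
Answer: 8258163626549/3570843 ≈ 2.3127e+6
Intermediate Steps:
t(y) = -2 - 46/(3*y²) (t(y) = -2 + ((-46/y)/y)/3 = -2 + (-46/y²)/3 = -2 - 46/(3*y²))
(1455510 - 1*(-857157)) + t((25 - 379) - 737) = (1455510 - 1*(-857157)) + (-2 - 46/(3*((25 - 379) - 737)²)) = (1455510 + 857157) + (-2 - 46/(3*(-354 - 737)²)) = 2312667 + (-2 - 46/3/(-1091)²) = 2312667 + (-2 - 46/3*1/1190281) = 2312667 + (-2 - 46/3570843) = 2312667 - 7141732/3570843 = 8258163626549/3570843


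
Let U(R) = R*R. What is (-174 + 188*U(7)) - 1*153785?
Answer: -144747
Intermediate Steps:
U(R) = R**2
(-174 + 188*U(7)) - 1*153785 = (-174 + 188*7**2) - 1*153785 = (-174 + 188*49) - 153785 = (-174 + 9212) - 153785 = 9038 - 153785 = -144747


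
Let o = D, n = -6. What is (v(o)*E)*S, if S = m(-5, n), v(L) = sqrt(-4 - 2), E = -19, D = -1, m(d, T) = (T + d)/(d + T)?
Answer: -19*I*sqrt(6) ≈ -46.54*I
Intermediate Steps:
m(d, T) = 1 (m(d, T) = (T + d)/(T + d) = 1)
o = -1
v(L) = I*sqrt(6) (v(L) = sqrt(-6) = I*sqrt(6))
S = 1
(v(o)*E)*S = ((I*sqrt(6))*(-19))*1 = -19*I*sqrt(6)*1 = -19*I*sqrt(6)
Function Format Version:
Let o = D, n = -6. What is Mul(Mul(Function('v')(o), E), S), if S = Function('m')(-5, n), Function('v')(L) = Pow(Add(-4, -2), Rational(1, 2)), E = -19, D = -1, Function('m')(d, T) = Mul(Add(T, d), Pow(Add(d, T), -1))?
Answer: Mul(-19, I, Pow(6, Rational(1, 2))) ≈ Mul(-46.540, I)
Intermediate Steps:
Function('m')(d, T) = 1 (Function('m')(d, T) = Mul(Add(T, d), Pow(Add(T, d), -1)) = 1)
o = -1
Function('v')(L) = Mul(I, Pow(6, Rational(1, 2))) (Function('v')(L) = Pow(-6, Rational(1, 2)) = Mul(I, Pow(6, Rational(1, 2))))
S = 1
Mul(Mul(Function('v')(o), E), S) = Mul(Mul(Mul(I, Pow(6, Rational(1, 2))), -19), 1) = Mul(Mul(-19, I, Pow(6, Rational(1, 2))), 1) = Mul(-19, I, Pow(6, Rational(1, 2)))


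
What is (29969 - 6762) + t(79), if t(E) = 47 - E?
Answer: 23175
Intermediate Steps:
(29969 - 6762) + t(79) = (29969 - 6762) + (47 - 1*79) = 23207 + (47 - 79) = 23207 - 32 = 23175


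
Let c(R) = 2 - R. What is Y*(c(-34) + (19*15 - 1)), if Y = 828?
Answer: 264960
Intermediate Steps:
Y*(c(-34) + (19*15 - 1)) = 828*((2 - 1*(-34)) + (19*15 - 1)) = 828*((2 + 34) + (285 - 1)) = 828*(36 + 284) = 828*320 = 264960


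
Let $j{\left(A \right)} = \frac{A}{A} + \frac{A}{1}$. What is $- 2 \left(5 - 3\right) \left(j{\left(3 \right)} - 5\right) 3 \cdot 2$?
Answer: $24$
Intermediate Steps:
$j{\left(A \right)} = 1 + A$ ($j{\left(A \right)} = 1 + A 1 = 1 + A$)
$- 2 \left(5 - 3\right) \left(j{\left(3 \right)} - 5\right) 3 \cdot 2 = - 2 \left(5 - 3\right) \left(\left(1 + 3\right) - 5\right) 3 \cdot 2 = \left(-2\right) 2 \left(4 - 5\right) 6 = \left(-4\right) \left(-1\right) 6 = 4 \cdot 6 = 24$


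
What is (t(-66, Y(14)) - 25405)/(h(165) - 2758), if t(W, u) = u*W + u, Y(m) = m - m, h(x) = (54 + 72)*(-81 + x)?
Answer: -25405/7826 ≈ -3.2462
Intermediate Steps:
h(x) = -10206 + 126*x (h(x) = 126*(-81 + x) = -10206 + 126*x)
Y(m) = 0
t(W, u) = u + W*u (t(W, u) = W*u + u = u + W*u)
(t(-66, Y(14)) - 25405)/(h(165) - 2758) = (0*(1 - 66) - 25405)/((-10206 + 126*165) - 2758) = (0*(-65) - 25405)/((-10206 + 20790) - 2758) = (0 - 25405)/(10584 - 2758) = -25405/7826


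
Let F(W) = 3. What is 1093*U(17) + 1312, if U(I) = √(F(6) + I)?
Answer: 1312 + 2186*√5 ≈ 6200.0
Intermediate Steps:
U(I) = √(3 + I)
1093*U(17) + 1312 = 1093*√(3 + 17) + 1312 = 1093*√20 + 1312 = 1093*(2*√5) + 1312 = 2186*√5 + 1312 = 1312 + 2186*√5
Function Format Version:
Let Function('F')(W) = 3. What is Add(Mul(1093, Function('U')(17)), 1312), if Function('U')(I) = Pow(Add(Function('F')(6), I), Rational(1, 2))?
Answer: Add(1312, Mul(2186, Pow(5, Rational(1, 2)))) ≈ 6200.0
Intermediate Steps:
Function('U')(I) = Pow(Add(3, I), Rational(1, 2))
Add(Mul(1093, Function('U')(17)), 1312) = Add(Mul(1093, Pow(Add(3, 17), Rational(1, 2))), 1312) = Add(Mul(1093, Pow(20, Rational(1, 2))), 1312) = Add(Mul(1093, Mul(2, Pow(5, Rational(1, 2)))), 1312) = Add(Mul(2186, Pow(5, Rational(1, 2))), 1312) = Add(1312, Mul(2186, Pow(5, Rational(1, 2))))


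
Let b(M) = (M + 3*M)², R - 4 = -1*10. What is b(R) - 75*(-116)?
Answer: 9276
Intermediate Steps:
R = -6 (R = 4 - 1*10 = 4 - 10 = -6)
b(M) = 16*M² (b(M) = (4*M)² = 16*M²)
b(R) - 75*(-116) = 16*(-6)² - 75*(-116) = 16*36 + 8700 = 576 + 8700 = 9276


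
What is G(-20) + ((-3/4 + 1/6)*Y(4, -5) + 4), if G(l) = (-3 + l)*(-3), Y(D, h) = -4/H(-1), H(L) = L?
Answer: 212/3 ≈ 70.667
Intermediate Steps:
Y(D, h) = 4 (Y(D, h) = -4/(-1) = -4*(-1) = 4)
G(l) = 9 - 3*l
G(-20) + ((-3/4 + 1/6)*Y(4, -5) + 4) = (9 - 3*(-20)) + ((-3/4 + 1/6)*4 + 4) = (9 + 60) + ((-3*¼ + 1*(⅙))*4 + 4) = 69 + ((-¾ + ⅙)*4 + 4) = 69 + (-7/12*4 + 4) = 69 + (-7/3 + 4) = 69 + 5/3 = 212/3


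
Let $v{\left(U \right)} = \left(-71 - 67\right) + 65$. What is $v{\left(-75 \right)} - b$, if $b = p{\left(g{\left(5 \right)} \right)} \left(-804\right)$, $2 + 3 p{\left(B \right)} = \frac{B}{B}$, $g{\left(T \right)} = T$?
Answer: $-341$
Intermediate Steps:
$p{\left(B \right)} = - \frac{1}{3}$ ($p{\left(B \right)} = - \frac{2}{3} + \frac{B \frac{1}{B}}{3} = - \frac{2}{3} + \frac{1}{3} \cdot 1 = - \frac{2}{3} + \frac{1}{3} = - \frac{1}{3}$)
$b = 268$ ($b = \left(- \frac{1}{3}\right) \left(-804\right) = 268$)
$v{\left(U \right)} = -73$ ($v{\left(U \right)} = -138 + 65 = -73$)
$v{\left(-75 \right)} - b = -73 - 268 = -341$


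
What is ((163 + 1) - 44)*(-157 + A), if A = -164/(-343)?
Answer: -6442440/343 ≈ -18783.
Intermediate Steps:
A = 164/343 (A = -164*(-1/343) = 164/343 ≈ 0.47813)
((163 + 1) - 44)*(-157 + A) = ((163 + 1) - 44)*(-157 + 164/343) = (164 - 44)*(-53687/343) = 120*(-53687/343) = -6442440/343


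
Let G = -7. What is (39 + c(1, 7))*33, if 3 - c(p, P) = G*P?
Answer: 3003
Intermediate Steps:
c(p, P) = 3 + 7*P (c(p, P) = 3 - (-7)*P = 3 + 7*P)
(39 + c(1, 7))*33 = (39 + (3 + 7*7))*33 = (39 + (3 + 49))*33 = (39 + 52)*33 = 91*33 = 3003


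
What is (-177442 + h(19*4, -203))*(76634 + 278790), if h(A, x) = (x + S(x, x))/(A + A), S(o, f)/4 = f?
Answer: -1198320857172/19 ≈ -6.3069e+10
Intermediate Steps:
S(o, f) = 4*f
h(A, x) = 5*x/(2*A) (h(A, x) = (x + 4*x)/(A + A) = (5*x)/((2*A)) = (5*x)*(1/(2*A)) = 5*x/(2*A))
(-177442 + h(19*4, -203))*(76634 + 278790) = (-177442 + (5/2)*(-203)/(19*4))*(76634 + 278790) = (-177442 + (5/2)*(-203)/76)*355424 = (-177442 + (5/2)*(-203)*(1/76))*355424 = (-177442 - 1015/152)*355424 = -26972199/152*355424 = -1198320857172/19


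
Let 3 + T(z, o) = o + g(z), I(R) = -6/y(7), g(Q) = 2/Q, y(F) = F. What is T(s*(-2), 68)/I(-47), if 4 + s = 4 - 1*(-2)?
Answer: -301/4 ≈ -75.250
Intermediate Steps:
s = 2 (s = -4 + (4 - 1*(-2)) = -4 + (4 + 2) = -4 + 6 = 2)
I(R) = -6/7
T(z, o) = -3 + o + 2/z (T(z, o) = -3 + (o + 2/z) = -3 + o + 2/z)
T(s*(-2), 68)/I(-47) = (-3 + 68 + 2/((2*(-2))))/(-6/7) = (-3 + 68 + 2/(-4))*(-7/6) = (-3 + 68 + 2*(-1/4))*(-7/6) = (-3 + 68 - 1/2)*(-7/6) = (129/2)*(-7/6) = -301/4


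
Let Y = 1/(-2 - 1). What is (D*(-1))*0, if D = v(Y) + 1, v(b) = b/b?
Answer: 0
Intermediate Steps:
Y = -⅓ (Y = 1/(-3) = -⅓ ≈ -0.33333)
v(b) = 1
D = 2 (D = 1 + 1 = 2)
(D*(-1))*0 = (2*(-1))*0 = -2*0 = 0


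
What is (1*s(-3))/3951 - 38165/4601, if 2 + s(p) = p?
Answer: -150812920/18178551 ≈ -8.2962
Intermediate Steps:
s(p) = -2 + p
(1*s(-3))/3951 - 38165/4601 = (1*(-2 - 3))/3951 - 38165/4601 = (1*(-5))*(1/3951) - 38165*1/4601 = -5*1/3951 - 38165/4601 = -5/3951 - 38165/4601 = -150812920/18178551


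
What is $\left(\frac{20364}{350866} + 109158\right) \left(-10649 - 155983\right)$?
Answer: $- \frac{3190990401912672}{175433} \approx -1.8189 \cdot 10^{10}$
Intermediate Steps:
$\left(\frac{20364}{350866} + 109158\right) \left(-10649 - 155983\right) = \left(20364 \cdot \frac{1}{350866} + 109158\right) \left(-166632\right) = \left(\frac{10182}{175433} + 109158\right) \left(-166632\right) = \frac{19149925596}{175433} \left(-166632\right) = - \frac{3190990401912672}{175433}$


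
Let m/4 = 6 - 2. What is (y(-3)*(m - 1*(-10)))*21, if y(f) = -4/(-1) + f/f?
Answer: 2730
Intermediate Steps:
m = 16 (m = 4*(6 - 2) = 4*4 = 16)
y(f) = 5 (y(f) = -4*(-1) + 1 = 4 + 1 = 5)
(y(-3)*(m - 1*(-10)))*21 = (5*(16 - 1*(-10)))*21 = (5*(16 + 10))*21 = (5*26)*21 = 130*21 = 2730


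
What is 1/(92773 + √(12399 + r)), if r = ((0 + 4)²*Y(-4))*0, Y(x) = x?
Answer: 92773/8606817130 - √12399/8606817130 ≈ 1.0766e-5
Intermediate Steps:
r = 0 (r = ((0 + 4)²*(-4))*0 = (4²*(-4))*0 = (16*(-4))*0 = -64*0 = 0)
1/(92773 + √(12399 + r)) = 1/(92773 + √(12399 + 0)) = 1/(92773 + √12399)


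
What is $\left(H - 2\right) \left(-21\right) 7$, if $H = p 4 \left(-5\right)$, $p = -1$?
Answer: $-2646$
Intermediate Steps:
$H = 20$ ($H = \left(-1\right) 4 \left(-5\right) = \left(-4\right) \left(-5\right) = 20$)
$\left(H - 2\right) \left(-21\right) 7 = \left(20 - 2\right) \left(-21\right) 7 = 18 \left(-21\right) 7 = \left(-378\right) 7 = -2646$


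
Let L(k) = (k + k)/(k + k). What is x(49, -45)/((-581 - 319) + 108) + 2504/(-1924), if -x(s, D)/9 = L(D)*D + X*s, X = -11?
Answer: -41999/5291 ≈ -7.9378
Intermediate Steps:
L(k) = 1 (L(k) = (2*k)/((2*k)) = (2*k)*(1/(2*k)) = 1)
x(s, D) = -9*D + 99*s (x(s, D) = -9*(1*D - 11*s) = -9*(D - 11*s) = -9*D + 99*s)
x(49, -45)/((-581 - 319) + 108) + 2504/(-1924) = (-9*(-45) + 99*49)/((-581 - 319) + 108) + 2504/(-1924) = (405 + 4851)/(-900 + 108) + 2504*(-1/1924) = 5256/(-792) - 626/481 = 5256*(-1/792) - 626/481 = -73/11 - 626/481 = -41999/5291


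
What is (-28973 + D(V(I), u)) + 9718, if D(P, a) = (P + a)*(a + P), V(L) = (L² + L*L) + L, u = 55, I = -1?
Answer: -16119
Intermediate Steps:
V(L) = L + 2*L² (V(L) = (L² + L²) + L = 2*L² + L = L + 2*L²)
D(P, a) = (P + a)² (D(P, a) = (P + a)*(P + a) = (P + a)²)
(-28973 + D(V(I), u)) + 9718 = (-28973 + (-(1 + 2*(-1)) + 55)²) + 9718 = (-28973 + (-(1 - 2) + 55)²) + 9718 = (-28973 + (-1*(-1) + 55)²) + 9718 = (-28973 + (1 + 55)²) + 9718 = (-28973 + 56²) + 9718 = (-28973 + 3136) + 9718 = -25837 + 9718 = -16119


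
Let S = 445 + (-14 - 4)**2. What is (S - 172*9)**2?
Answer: 606841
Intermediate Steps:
S = 769 (S = 445 + (-18)**2 = 445 + 324 = 769)
(S - 172*9)**2 = (769 - 172*9)**2 = (769 - 1548)**2 = (-779)**2 = 606841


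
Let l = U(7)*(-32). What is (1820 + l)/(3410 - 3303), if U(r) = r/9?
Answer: 16156/963 ≈ 16.777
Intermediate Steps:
U(r) = r/9 (U(r) = r*(⅑) = r/9)
l = -224/9 (l = ((⅑)*7)*(-32) = (7/9)*(-32) = -224/9 ≈ -24.889)
(1820 + l)/(3410 - 3303) = (1820 - 224/9)/(3410 - 3303) = (16156/9)/107 = (16156/9)*(1/107) = 16156/963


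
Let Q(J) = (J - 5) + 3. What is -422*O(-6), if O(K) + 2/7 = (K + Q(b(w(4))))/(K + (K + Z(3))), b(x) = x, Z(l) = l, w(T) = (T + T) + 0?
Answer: 844/7 ≈ 120.57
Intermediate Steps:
w(T) = 2*T (w(T) = 2*T + 0 = 2*T)
Q(J) = -2 + J (Q(J) = (-5 + J) + 3 = -2 + J)
O(K) = -2/7 + (6 + K)/(3 + 2*K) (O(K) = -2/7 + (K + (-2 + 2*4))/(K + (K + 3)) = -2/7 + (K + (-2 + 8))/(K + (3 + K)) = -2/7 + (K + 6)/(3 + 2*K) = -2/7 + (6 + K)/(3 + 2*K))
-422*O(-6) = -1266*(12 - 6)/(7*(3 + 2*(-6))) = -1266*6/(7*(3 - 12)) = -1266*6/(7*(-9)) = -1266*(-1)*6/(7*9) = -422*(-2/7) = 844/7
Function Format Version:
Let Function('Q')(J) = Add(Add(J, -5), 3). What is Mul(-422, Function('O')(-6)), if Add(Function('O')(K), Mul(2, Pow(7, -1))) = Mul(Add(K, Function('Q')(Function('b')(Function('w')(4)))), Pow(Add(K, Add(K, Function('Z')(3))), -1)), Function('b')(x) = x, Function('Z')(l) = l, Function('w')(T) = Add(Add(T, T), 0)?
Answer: Rational(844, 7) ≈ 120.57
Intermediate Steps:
Function('w')(T) = Mul(2, T) (Function('w')(T) = Add(Mul(2, T), 0) = Mul(2, T))
Function('Q')(J) = Add(-2, J) (Function('Q')(J) = Add(Add(-5, J), 3) = Add(-2, J))
Function('O')(K) = Add(Rational(-2, 7), Mul(Pow(Add(3, Mul(2, K)), -1), Add(6, K))) (Function('O')(K) = Add(Rational(-2, 7), Mul(Add(K, Add(-2, Mul(2, 4))), Pow(Add(K, Add(K, 3)), -1))) = Add(Rational(-2, 7), Mul(Add(K, Add(-2, 8)), Pow(Add(K, Add(3, K)), -1))) = Add(Rational(-2, 7), Mul(Add(K, 6), Pow(Add(3, Mul(2, K)), -1))) = Add(Rational(-2, 7), Mul(Add(6, K), Pow(Add(3, Mul(2, K)), -1))) = Add(Rational(-2, 7), Mul(Pow(Add(3, Mul(2, K)), -1), Add(6, K))))
Mul(-422, Function('O')(-6)) = Mul(-422, Mul(Rational(3, 7), Pow(Add(3, Mul(2, -6)), -1), Add(12, -6))) = Mul(-422, Mul(Rational(3, 7), Pow(Add(3, -12), -1), 6)) = Mul(-422, Mul(Rational(3, 7), Pow(-9, -1), 6)) = Mul(-422, Mul(Rational(3, 7), Rational(-1, 9), 6)) = Mul(-422, Rational(-2, 7)) = Rational(844, 7)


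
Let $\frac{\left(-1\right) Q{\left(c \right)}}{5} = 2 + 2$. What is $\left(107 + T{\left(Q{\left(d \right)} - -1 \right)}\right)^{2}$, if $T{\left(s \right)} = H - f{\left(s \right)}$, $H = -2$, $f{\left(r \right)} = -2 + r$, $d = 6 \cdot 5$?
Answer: $15876$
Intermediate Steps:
$d = 30$
$Q{\left(c \right)} = -20$ ($Q{\left(c \right)} = - 5 \left(2 + 2\right) = \left(-5\right) 4 = -20$)
$T{\left(s \right)} = - s$ ($T{\left(s \right)} = -2 - \left(-2 + s\right) = - s$)
$\left(107 + T{\left(Q{\left(d \right)} - -1 \right)}\right)^{2} = \left(107 - \left(-20 - -1\right)\right)^{2} = \left(107 - \left(-20 + 1\right)\right)^{2} = \left(107 - -19\right)^{2} = \left(107 + 19\right)^{2} = 126^{2} = 15876$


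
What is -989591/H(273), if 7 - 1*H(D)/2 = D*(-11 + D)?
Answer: 989591/143038 ≈ 6.9184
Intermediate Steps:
H(D) = 14 - 2*D*(-11 + D)
-989591/H(273) = -989591/(14 - 2*273² + 22*273) = -989591/(14 - 2*74529 + 6006) = -989591/(14 - 149058 + 6006) = -989591/(-143038) = -989591*(-1/143038) = 989591/143038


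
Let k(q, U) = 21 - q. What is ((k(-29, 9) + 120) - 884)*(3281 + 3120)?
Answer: -4570314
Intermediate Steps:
((k(-29, 9) + 120) - 884)*(3281 + 3120) = (((21 - 1*(-29)) + 120) - 884)*(3281 + 3120) = (((21 + 29) + 120) - 884)*6401 = ((50 + 120) - 884)*6401 = (170 - 884)*6401 = -714*6401 = -4570314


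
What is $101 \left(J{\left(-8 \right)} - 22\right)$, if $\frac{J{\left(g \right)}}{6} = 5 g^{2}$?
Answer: $191698$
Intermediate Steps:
$J{\left(g \right)} = 30 g^{2}$ ($J{\left(g \right)} = 6 \cdot 5 g^{2} = 30 g^{2}$)
$101 \left(J{\left(-8 \right)} - 22\right) = 101 \left(30 \left(-8\right)^{2} - 22\right) = 101 \left(30 \cdot 64 - 22\right) = 101 \left(1920 - 22\right) = 101 \cdot 1898 = 191698$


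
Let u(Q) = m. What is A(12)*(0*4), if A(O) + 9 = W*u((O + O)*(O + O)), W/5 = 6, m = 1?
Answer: 0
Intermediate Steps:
W = 30 (W = 5*6 = 30)
u(Q) = 1
A(O) = 21 (A(O) = -9 + 30*1 = -9 + 30 = 21)
A(12)*(0*4) = 21*(0*4) = 21*0 = 0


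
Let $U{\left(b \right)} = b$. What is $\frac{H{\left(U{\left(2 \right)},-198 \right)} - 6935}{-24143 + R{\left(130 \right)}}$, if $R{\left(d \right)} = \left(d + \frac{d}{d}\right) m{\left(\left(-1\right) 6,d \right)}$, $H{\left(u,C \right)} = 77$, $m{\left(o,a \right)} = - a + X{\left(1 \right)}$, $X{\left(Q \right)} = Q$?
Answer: $\frac{3429}{20521} \approx 0.1671$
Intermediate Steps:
$m{\left(o,a \right)} = 1 - a$ ($m{\left(o,a \right)} = - a + 1 = 1 - a$)
$R{\left(d \right)} = \left(1 + d\right) \left(1 - d\right)$ ($R{\left(d \right)} = \left(d + \frac{d}{d}\right) \left(1 - d\right) = \left(d + 1\right) \left(1 - d\right) = \left(1 + d\right) \left(1 - d\right)$)
$\frac{H{\left(U{\left(2 \right)},-198 \right)} - 6935}{-24143 + R{\left(130 \right)}} = \frac{77 - 6935}{-24143 + \left(1 - 130^{2}\right)} = - \frac{6858}{-24143 + \left(1 - 16900\right)} = - \frac{6858}{-24143 - 16899} = - \frac{6858}{-41042} = \left(-6858\right) \left(- \frac{1}{41042}\right) = \frac{3429}{20521}$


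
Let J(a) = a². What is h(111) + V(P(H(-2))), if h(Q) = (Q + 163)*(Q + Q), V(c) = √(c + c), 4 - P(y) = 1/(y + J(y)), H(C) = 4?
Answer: 60828 + √790/10 ≈ 60831.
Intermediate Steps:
P(y) = 4 - 1/(y + y²)
V(c) = √2*√c (V(c) = √(2*c) = √2*√c)
h(Q) = 2*Q*(163 + Q) (h(Q) = (163 + Q)*(2*Q) = 2*Q*(163 + Q))
h(111) + V(P(H(-2))) = 2*111*(163 + 111) + √2*√((-1 + 4*4 + 4*4²)/(4*(1 + 4))) = 2*111*274 + √2*√((¼)*(-1 + 16 + 4*16)/5) = 60828 + √2*√((¼)*(⅕)*(-1 + 16 + 64)) = 60828 + √2*√((¼)*(⅕)*79) = 60828 + √2*√(79/20) = 60828 + √2*(√395/10) = 60828 + √790/10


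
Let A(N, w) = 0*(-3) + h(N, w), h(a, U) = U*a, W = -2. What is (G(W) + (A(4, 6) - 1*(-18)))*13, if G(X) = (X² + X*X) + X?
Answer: 624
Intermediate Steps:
A(N, w) = N*w (A(N, w) = 0*(-3) + w*N = 0 + N*w = N*w)
G(X) = X + 2*X² (G(X) = (X² + X²) + X = 2*X² + X = X + 2*X²)
(G(W) + (A(4, 6) - 1*(-18)))*13 = (-2*(1 + 2*(-2)) + (4*6 - 1*(-18)))*13 = (-2*(1 - 4) + (24 + 18))*13 = (-2*(-3) + 42)*13 = (6 + 42)*13 = 48*13 = 624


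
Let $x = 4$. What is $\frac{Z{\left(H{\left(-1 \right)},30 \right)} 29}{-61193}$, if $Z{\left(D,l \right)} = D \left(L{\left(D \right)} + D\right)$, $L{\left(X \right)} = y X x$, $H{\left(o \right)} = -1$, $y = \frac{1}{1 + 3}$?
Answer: $- \frac{58}{61193} \approx -0.00094782$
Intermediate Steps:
$y = \frac{1}{4} \approx 0.25$
$L{\left(X \right)} = X$ ($L{\left(X \right)} = \frac{X}{4} \cdot 4 = X$)
$Z{\left(D,l \right)} = 2 D^{2}$ ($Z{\left(D,l \right)} = D \left(D + D\right) = D 2 D = 2 D^{2}$)
$\frac{Z{\left(H{\left(-1 \right)},30 \right)} 29}{-61193} = \frac{2 \left(-1\right)^{2} \cdot 29}{-61193} = 2 \cdot 1 \cdot 29 \left(- \frac{1}{61193}\right) = 2 \cdot 29 \left(- \frac{1}{61193}\right) = 58 \left(- \frac{1}{61193}\right) = - \frac{58}{61193}$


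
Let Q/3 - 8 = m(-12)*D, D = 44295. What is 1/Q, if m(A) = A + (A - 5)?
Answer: -1/3853641 ≈ -2.5949e-7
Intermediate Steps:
m(A) = -5 + 2*A (m(A) = A + (-5 + A) = -5 + 2*A)
Q = -3853641 (Q = 24 + 3*((-5 + 2*(-12))*44295) = 24 + 3*((-5 - 24)*44295) = 24 + 3*(-29*44295) = 24 + 3*(-1284555) = 24 - 3853665 = -3853641)
1/Q = 1/(-3853641) = -1/3853641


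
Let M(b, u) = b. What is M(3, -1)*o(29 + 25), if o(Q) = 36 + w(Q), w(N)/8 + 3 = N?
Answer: 1332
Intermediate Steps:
w(N) = -24 + 8*N
o(Q) = 12 + 8*Q (o(Q) = 36 + (-24 + 8*Q) = 12 + 8*Q)
M(3, -1)*o(29 + 25) = 3*(12 + 8*(29 + 25)) = 3*(12 + 8*54) = 3*(12 + 432) = 3*444 = 1332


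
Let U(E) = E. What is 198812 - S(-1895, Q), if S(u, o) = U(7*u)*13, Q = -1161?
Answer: 371257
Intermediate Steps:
S(u, o) = 91*u (S(u, o) = (7*u)*13 = 91*u)
198812 - S(-1895, Q) = 198812 - 91*(-1895) = 198812 - 1*(-172445) = 198812 + 172445 = 371257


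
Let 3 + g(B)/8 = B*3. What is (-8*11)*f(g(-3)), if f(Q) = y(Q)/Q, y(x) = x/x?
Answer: 11/12 ≈ 0.91667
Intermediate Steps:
y(x) = 1
g(B) = -24 + 24*B (g(B) = -24 + 8*(B*3) = -24 + 8*(3*B) = -24 + 24*B)
f(Q) = 1/Q
(-8*11)*f(g(-3)) = (-8*11)/(-24 + 24*(-3)) = -88/(-24 - 72) = -88/(-96) = -88*(-1/96) = 11/12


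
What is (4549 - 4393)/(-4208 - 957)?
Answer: -156/5165 ≈ -0.030203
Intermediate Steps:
(4549 - 4393)/(-4208 - 957) = 156/(-5165) = 156*(-1/5165) = -156/5165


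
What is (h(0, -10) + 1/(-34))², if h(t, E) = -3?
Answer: 10609/1156 ≈ 9.1773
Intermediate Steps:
(h(0, -10) + 1/(-34))² = (-3 + 1/(-34))² = (-3 - 1/34)² = (-103/34)² = 10609/1156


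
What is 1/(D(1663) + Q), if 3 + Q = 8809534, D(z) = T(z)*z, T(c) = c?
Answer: 1/11575100 ≈ 8.6392e-8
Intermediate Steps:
D(z) = z² (D(z) = z*z = z²)
Q = 8809531 (Q = -3 + 8809534 = 8809531)
1/(D(1663) + Q) = 1/(1663² + 8809531) = 1/(2765569 + 8809531) = 1/11575100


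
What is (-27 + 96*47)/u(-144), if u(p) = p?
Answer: -1495/48 ≈ -31.146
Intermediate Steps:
(-27 + 96*47)/u(-144) = (-27 + 96*47)/(-144) = (-27 + 4512)*(-1/144) = 4485*(-1/144) = -1495/48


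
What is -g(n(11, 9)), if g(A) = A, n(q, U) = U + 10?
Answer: -19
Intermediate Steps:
n(q, U) = 10 + U
-g(n(11, 9)) = -(10 + 9) = -1*19 = -19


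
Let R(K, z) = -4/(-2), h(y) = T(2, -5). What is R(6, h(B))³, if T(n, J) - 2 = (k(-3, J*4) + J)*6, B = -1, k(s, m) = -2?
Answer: 8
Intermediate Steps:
T(n, J) = -10 + 6*J (T(n, J) = 2 + (-2 + J)*6 = 2 + (-12 + 6*J) = -10 + 6*J)
h(y) = -40 (h(y) = -10 + 6*(-5) = -10 - 30 = -40)
R(K, z) = 2 (R(K, z) = -4*(-½) = 2)
R(6, h(B))³ = 2³ = 8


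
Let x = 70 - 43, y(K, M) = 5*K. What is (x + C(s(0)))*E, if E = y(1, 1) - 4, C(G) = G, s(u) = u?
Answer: 27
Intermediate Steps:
x = 27
E = 1 (E = 5*1 - 4 = 5 - 4 = 1)
(x + C(s(0)))*E = (27 + 0)*1 = 27*1 = 27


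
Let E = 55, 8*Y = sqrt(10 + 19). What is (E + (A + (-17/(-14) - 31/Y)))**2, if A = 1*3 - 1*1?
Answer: 31317309/5684 - 202120*sqrt(29)/203 ≈ 147.91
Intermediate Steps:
Y = sqrt(29)/8 (Y = sqrt(10 + 19)/8 = sqrt(29)/8 ≈ 0.67315)
A = 2 (A = 3 - 1 = 2)
(E + (A + (-17/(-14) - 31/Y)))**2 = (55 + (2 + (-17/(-14) - 31*8*sqrt(29)/29)))**2 = (55 + (2 + (-17*(-1/14) - 248*sqrt(29)/29)))**2 = (55 + (2 + (17/14 - 248*sqrt(29)/29)))**2 = (55 + (45/14 - 248*sqrt(29)/29))**2 = (815/14 - 248*sqrt(29)/29)**2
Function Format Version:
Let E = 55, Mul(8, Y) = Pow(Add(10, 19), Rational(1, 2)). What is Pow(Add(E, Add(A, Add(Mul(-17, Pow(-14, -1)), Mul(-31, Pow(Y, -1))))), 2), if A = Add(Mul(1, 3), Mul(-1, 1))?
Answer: Add(Rational(31317309, 5684), Mul(Rational(-202120, 203), Pow(29, Rational(1, 2)))) ≈ 147.91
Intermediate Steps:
Y = Mul(Rational(1, 8), Pow(29, Rational(1, 2))) (Y = Mul(Rational(1, 8), Pow(Add(10, 19), Rational(1, 2))) = Mul(Rational(1, 8), Pow(29, Rational(1, 2))) ≈ 0.67315)
A = 2 (A = Add(3, -1) = 2)
Pow(Add(E, Add(A, Add(Mul(-17, Pow(-14, -1)), Mul(-31, Pow(Y, -1))))), 2) = Pow(Add(55, Add(2, Add(Mul(-17, Pow(-14, -1)), Mul(-31, Pow(Mul(Rational(1, 8), Pow(29, Rational(1, 2))), -1))))), 2) = Pow(Add(55, Add(2, Add(Mul(-17, Rational(-1, 14)), Mul(-31, Mul(Rational(8, 29), Pow(29, Rational(1, 2))))))), 2) = Pow(Add(55, Add(2, Add(Rational(17, 14), Mul(Rational(-248, 29), Pow(29, Rational(1, 2)))))), 2) = Pow(Add(55, Add(Rational(45, 14), Mul(Rational(-248, 29), Pow(29, Rational(1, 2))))), 2) = Pow(Add(Rational(815, 14), Mul(Rational(-248, 29), Pow(29, Rational(1, 2)))), 2)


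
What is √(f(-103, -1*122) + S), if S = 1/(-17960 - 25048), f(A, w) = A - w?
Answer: √34320342/1344 ≈ 4.3589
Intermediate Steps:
S = -1/43008 (S = 1/(-43008) = -1/43008 ≈ -2.3251e-5)
√(f(-103, -1*122) + S) = √((-103 - (-1)*122) - 1/43008) = √((-103 - 1*(-122)) - 1/43008) = √((-103 + 122) - 1/43008) = √(19 - 1/43008) = √(817151/43008) = √34320342/1344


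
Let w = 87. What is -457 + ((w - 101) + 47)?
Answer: -424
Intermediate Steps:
-457 + ((w - 101) + 47) = -457 + ((87 - 101) + 47) = -457 + (-14 + 47) = -457 + 33 = -424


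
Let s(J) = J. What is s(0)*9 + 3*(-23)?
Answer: -69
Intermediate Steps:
s(0)*9 + 3*(-23) = 0*9 + 3*(-23) = 0 - 69 = -69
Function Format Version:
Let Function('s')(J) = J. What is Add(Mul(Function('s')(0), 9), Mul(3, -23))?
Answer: -69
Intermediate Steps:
Add(Mul(Function('s')(0), 9), Mul(3, -23)) = Add(Mul(0, 9), Mul(3, -23)) = Add(0, -69) = -69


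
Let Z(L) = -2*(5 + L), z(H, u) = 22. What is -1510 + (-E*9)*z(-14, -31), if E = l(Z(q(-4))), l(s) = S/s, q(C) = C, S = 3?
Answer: -1213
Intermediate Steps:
Z(L) = -10 - 2*L
l(s) = 3/s
E = -3/2 (E = 3/(-10 - 2*(-4)) = 3/(-10 + 8) = 3/(-2) = 3*(-1/2) = -3/2 ≈ -1.5000)
-1510 + (-E*9)*z(-14, -31) = -1510 + (-1*(-3/2)*9)*22 = -1510 + ((3/2)*9)*22 = -1510 + (27/2)*22 = -1510 + 297 = -1213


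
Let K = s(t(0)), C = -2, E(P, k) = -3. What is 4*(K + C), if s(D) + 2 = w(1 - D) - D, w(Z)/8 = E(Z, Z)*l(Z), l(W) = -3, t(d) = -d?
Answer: 272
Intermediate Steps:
w(Z) = 72 (w(Z) = 8*(-3*(-3)) = 8*9 = 72)
s(D) = 70 - D (s(D) = -2 + (72 - D) = 70 - D)
K = 70 (K = 70 - (-1)*0 = 70 - 1*0 = 70 + 0 = 70)
4*(K + C) = 4*(70 - 2) = 4*68 = 272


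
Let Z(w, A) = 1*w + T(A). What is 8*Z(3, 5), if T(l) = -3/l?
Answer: 96/5 ≈ 19.200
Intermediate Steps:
Z(w, A) = w - 3/A (Z(w, A) = 1*w - 3/A = w - 3/A)
8*Z(3, 5) = 8*(3 - 3/5) = 8*(3 - 3*⅕) = 8*(3 - ⅗) = 8*(12/5) = 96/5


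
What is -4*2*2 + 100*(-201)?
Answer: -20116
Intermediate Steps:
-4*2*2 + 100*(-201) = -8*2 - 20100 = -16 - 20100 = -20116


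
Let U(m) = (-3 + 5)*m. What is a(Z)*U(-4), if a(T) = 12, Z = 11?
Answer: -96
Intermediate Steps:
U(m) = 2*m
a(Z)*U(-4) = 12*(2*(-4)) = 12*(-8) = -96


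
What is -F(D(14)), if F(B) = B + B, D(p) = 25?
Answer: -50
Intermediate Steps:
F(B) = 2*B
-F(D(14)) = -2*25 = -1*50 = -50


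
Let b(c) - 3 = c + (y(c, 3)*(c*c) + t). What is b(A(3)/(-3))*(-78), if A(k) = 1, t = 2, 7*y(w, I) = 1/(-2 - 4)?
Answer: -22919/63 ≈ -363.79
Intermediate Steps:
y(w, I) = -1/42 (y(w, I) = 1/(7*(-2 - 4)) = (⅐)/(-6) = (⅐)*(-⅙) = -1/42)
b(c) = 5 + c - c²/42 (b(c) = 3 + (c + (-c*c/42 + 2)) = 3 + (c + (-c²/42 + 2)) = 3 + (c + (2 - c²/42)) = 3 + (2 + c - c²/42) = 5 + c - c²/42)
b(A(3)/(-3))*(-78) = (5 + 1/(-3) - (1/(-3))²/42)*(-78) = (5 + 1*(-⅓) - (1*(-⅓))²/42)*(-78) = (5 - ⅓ - (-⅓)²/42)*(-78) = (5 - ⅓ - 1/42*⅑)*(-78) = (5 - ⅓ - 1/378)*(-78) = (1763/378)*(-78) = -22919/63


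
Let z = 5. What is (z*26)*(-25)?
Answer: -3250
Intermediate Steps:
(z*26)*(-25) = (5*26)*(-25) = 130*(-25) = -3250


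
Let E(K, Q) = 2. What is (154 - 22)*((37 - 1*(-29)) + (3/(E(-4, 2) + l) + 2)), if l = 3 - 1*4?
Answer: 9372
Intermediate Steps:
l = -1 (l = 3 - 4 = -1)
(154 - 22)*((37 - 1*(-29)) + (3/(E(-4, 2) + l) + 2)) = (154 - 22)*((37 - 1*(-29)) + (3/(2 - 1) + 2)) = 132*((37 + 29) + (3/1 + 2)) = 132*(66 + (3*1 + 2)) = 132*(66 + (3 + 2)) = 132*(66 + 5) = 132*71 = 9372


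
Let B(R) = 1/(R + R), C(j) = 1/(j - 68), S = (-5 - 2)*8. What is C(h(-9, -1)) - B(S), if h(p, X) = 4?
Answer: -3/448 ≈ -0.0066964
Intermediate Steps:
S = -56 (S = -7*8 = -56)
C(j) = 1/(-68 + j)
B(R) = 1/(2*R)
C(h(-9, -1)) - B(S) = 1/(-68 + 4) - 1/(2*(-56)) = 1/(-64) - (-1)/(2*56) = -1/64 - 1*(-1/112) = -1/64 + 1/112 = -3/448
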